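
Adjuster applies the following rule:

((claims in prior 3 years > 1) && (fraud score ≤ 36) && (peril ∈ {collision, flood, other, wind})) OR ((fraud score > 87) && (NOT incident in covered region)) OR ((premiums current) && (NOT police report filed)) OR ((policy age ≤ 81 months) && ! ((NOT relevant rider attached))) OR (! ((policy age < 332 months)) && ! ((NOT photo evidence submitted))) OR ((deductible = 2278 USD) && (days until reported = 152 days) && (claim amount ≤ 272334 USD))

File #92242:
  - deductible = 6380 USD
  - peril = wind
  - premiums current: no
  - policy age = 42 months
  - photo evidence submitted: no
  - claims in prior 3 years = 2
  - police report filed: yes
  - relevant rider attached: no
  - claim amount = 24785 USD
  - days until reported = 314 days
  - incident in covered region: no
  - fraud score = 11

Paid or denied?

Atomic conditions:
  claims in prior 3 years > 1: 2 > 1 is true
  fraud score ≤ 36: 11 ≤ 36 is true
  peril ∈ {collision, flood, other, wind}: wind is in the set → true
  fraud score > 87: 11 > 87 is false
  NOT incident in covered region: no → true
  premiums current: no → false
  NOT police report filed: yes → false
  policy age ≤ 81 months: 42 ≤ 81 is true
  NOT relevant rider attached: no → true
  policy age < 332 months: 42 < 332 is true
  NOT photo evidence submitted: no → true
  deductible = 2278 USD: 6380 == 2278 is false
  days until reported = 152 days: 314 == 152 is false
  claim amount ≤ 272334 USD: 24785 ≤ 272334 is true
Combine:
[1] true AND true AND true = true
[2] false AND true = false
[3] false AND false = false
[4.2] NOT true = false
[4] true AND false = false
[5.1] NOT true = false
[5.2] NOT true = false
[5] false AND false = false
[6] false AND false AND true = false
[root] true OR false OR false OR false OR false OR false = true
Overall: true → paid

Paid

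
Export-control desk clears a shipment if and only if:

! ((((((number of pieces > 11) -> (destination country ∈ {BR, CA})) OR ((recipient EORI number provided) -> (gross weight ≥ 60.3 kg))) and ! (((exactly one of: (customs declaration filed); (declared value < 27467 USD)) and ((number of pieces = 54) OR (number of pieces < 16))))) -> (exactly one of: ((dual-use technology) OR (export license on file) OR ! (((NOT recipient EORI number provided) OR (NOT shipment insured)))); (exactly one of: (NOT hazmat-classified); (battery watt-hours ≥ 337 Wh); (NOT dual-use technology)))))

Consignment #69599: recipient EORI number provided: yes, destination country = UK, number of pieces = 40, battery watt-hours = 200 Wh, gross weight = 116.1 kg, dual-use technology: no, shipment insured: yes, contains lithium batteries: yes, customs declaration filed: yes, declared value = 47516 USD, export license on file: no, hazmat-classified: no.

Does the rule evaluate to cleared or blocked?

Atomic conditions:
  number of pieces > 11: 40 > 11 is true
  destination country ∈ {BR, CA}: UK is not in the set → false
  recipient EORI number provided: yes → true
  gross weight ≥ 60.3 kg: 116.1 ≥ 60.3 is true
  customs declaration filed: yes → true
  declared value < 27467 USD: 47516 < 27467 is false
  number of pieces = 54: 40 == 54 is false
  number of pieces < 16: 40 < 16 is false
  dual-use technology: no → false
  export license on file: no → false
  NOT recipient EORI number provided: yes → false
  NOT shipment insured: yes → false
  NOT hazmat-classified: no → true
  battery watt-hours ≥ 337 Wh: 200 ≥ 337 is false
  NOT dual-use technology: no → true
Combine:
[1.1.1.1] true → false = false
[1.1.1.2] true → true = true
[1.1.1] false OR true = true
[1.1.2.1.1] exactly-one(true, false) = true
[1.1.2.1.2] false OR false = false
[1.1.2.1] true AND false = false
[1.1.2] NOT false = true
[1.1] true AND true = true
[1.2.1.3.1] false OR false = false
[1.2.1.3] NOT false = true
[1.2.1] false OR false OR true = true
[1.2.2] exactly-one(true, false, true) = false
[1.2] exactly-one(true, false) = true
[1] true → true = true
[root] NOT true = false
Overall: false → blocked

Blocked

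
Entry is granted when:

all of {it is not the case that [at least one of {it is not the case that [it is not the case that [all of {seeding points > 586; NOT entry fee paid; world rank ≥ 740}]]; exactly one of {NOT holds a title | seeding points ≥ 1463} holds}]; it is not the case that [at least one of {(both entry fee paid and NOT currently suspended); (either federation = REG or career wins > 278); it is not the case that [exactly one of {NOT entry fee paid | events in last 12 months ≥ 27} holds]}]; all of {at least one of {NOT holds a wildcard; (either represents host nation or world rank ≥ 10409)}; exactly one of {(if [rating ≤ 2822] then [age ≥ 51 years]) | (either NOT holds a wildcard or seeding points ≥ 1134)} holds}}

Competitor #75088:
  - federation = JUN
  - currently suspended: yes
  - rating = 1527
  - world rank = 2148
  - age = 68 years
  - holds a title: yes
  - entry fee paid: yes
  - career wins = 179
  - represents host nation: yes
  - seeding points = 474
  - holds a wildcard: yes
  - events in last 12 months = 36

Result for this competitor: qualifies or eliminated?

Atomic conditions:
  seeding points > 586: 474 > 586 is false
  NOT entry fee paid: yes → false
  world rank ≥ 740: 2148 ≥ 740 is true
  NOT holds a title: yes → false
  seeding points ≥ 1463: 474 ≥ 1463 is false
  entry fee paid: yes → true
  NOT currently suspended: yes → false
  federation = REG: JUN == REG is false
  career wins > 278: 179 > 278 is false
  events in last 12 months ≥ 27: 36 ≥ 27 is true
  NOT holds a wildcard: yes → false
  represents host nation: yes → true
  world rank ≥ 10409: 2148 ≥ 10409 is false
  rating ≤ 2822: 1527 ≤ 2822 is true
  age ≥ 51 years: 68 ≥ 51 is true
  seeding points ≥ 1134: 474 ≥ 1134 is false
Combine:
[1.1.1.1.1] false AND false AND true = false
[1.1.1.1] NOT false = true
[1.1.1] NOT true = false
[1.1.2] exactly-one(false, false) = false
[1.1] false OR false = false
[1] NOT false = true
[2.1.1] true AND false = false
[2.1.2] false OR false = false
[2.1.3.1] exactly-one(false, true) = true
[2.1.3] NOT true = false
[2.1] false OR false OR false = false
[2] NOT false = true
[3.1.2] true OR false = true
[3.1] false OR true = true
[3.2.1] true → true = true
[3.2.2] false OR false = false
[3.2] exactly-one(true, false) = true
[3] true AND true = true
[root] true AND true AND true = true
Overall: true → qualifies

Qualifies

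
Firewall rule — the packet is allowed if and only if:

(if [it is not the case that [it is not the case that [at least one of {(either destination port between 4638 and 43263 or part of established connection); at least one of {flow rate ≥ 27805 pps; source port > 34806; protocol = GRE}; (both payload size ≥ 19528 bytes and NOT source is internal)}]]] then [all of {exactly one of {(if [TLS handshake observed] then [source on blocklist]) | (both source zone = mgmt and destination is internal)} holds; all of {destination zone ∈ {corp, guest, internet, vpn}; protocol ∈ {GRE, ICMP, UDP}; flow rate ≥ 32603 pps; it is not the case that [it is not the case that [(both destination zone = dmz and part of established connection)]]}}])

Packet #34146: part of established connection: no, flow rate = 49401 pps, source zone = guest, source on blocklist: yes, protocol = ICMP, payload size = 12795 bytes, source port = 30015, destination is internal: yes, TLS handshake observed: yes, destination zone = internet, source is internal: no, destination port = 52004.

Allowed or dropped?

Dropped

Atomic conditions:
  destination port between 4638 and 43263: 52004 in [4638, 43263] is false
  part of established connection: no → false
  flow rate ≥ 27805 pps: 49401 ≥ 27805 is true
  source port > 34806: 30015 > 34806 is false
  protocol = GRE: ICMP == GRE is false
  payload size ≥ 19528 bytes: 12795 ≥ 19528 is false
  NOT source is internal: no → true
  TLS handshake observed: yes → true
  source on blocklist: yes → true
  source zone = mgmt: guest == mgmt is false
  destination is internal: yes → true
  destination zone ∈ {corp, guest, internet, vpn}: internet is in the set → true
  protocol ∈ {GRE, ICMP, UDP}: ICMP is in the set → true
  flow rate ≥ 32603 pps: 49401 ≥ 32603 is true
  destination zone = dmz: internet == dmz is false
Combine:
[1.1.1.1] false OR false = false
[1.1.1.2] true OR false OR false = true
[1.1.1.3] false AND true = false
[1.1.1] false OR true OR false = true
[1.1] NOT true = false
[1] NOT false = true
[2.1.1] true → true = true
[2.1.2] false AND true = false
[2.1] exactly-one(true, false) = true
[2.2.4.1.1] false AND false = false
[2.2.4.1] NOT false = true
[2.2.4] NOT true = false
[2.2] true AND true AND true AND false = false
[2] true AND false = false
[root] true → false = false
Overall: false → dropped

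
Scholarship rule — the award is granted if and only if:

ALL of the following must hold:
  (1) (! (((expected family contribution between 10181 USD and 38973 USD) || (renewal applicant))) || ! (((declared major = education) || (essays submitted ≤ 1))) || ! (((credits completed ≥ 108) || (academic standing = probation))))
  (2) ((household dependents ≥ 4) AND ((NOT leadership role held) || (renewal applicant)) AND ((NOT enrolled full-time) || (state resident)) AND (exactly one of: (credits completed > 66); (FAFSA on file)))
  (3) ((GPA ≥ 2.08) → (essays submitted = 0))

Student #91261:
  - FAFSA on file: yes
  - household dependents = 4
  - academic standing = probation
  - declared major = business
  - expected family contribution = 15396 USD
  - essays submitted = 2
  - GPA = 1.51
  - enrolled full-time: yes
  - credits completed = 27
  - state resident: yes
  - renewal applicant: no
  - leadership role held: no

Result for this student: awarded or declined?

Atomic conditions:
  expected family contribution between 10181 USD and 38973 USD: 15396 in [10181, 38973] is true
  renewal applicant: no → false
  declared major = education: business == education is false
  essays submitted ≤ 1: 2 ≤ 1 is false
  credits completed ≥ 108: 27 ≥ 108 is false
  academic standing = probation: probation == probation is true
  household dependents ≥ 4: 4 ≥ 4 is true
  NOT leadership role held: no → true
  NOT enrolled full-time: yes → false
  state resident: yes → true
  credits completed > 66: 27 > 66 is false
  FAFSA on file: yes → true
  GPA ≥ 2.08: 1.51 ≥ 2.08 is false
  essays submitted = 0: 2 == 0 is false
Combine:
[1.1.1] true OR false = true
[1.1] NOT true = false
[1.2.1] false OR false = false
[1.2] NOT false = true
[1.3.1] false OR true = true
[1.3] NOT true = false
[1] false OR true OR false = true
[2.2] true OR false = true
[2.3] false OR true = true
[2.4] exactly-one(false, true) = true
[2] true AND true AND true AND true = true
[3] false → false (antecedent false ⇒ implication holds) = true
[root] true AND true AND true = true
Overall: true → awarded

Awarded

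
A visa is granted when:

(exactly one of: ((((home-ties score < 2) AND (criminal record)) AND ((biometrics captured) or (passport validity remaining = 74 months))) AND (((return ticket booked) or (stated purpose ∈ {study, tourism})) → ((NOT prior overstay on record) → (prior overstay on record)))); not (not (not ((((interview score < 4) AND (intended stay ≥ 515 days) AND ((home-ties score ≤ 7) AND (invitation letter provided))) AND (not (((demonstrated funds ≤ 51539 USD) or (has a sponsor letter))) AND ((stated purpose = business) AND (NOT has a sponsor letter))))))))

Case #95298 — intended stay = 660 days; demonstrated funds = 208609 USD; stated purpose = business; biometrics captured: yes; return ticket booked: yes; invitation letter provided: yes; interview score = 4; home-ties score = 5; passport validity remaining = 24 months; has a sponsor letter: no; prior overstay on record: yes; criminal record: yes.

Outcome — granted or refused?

Granted

Atomic conditions:
  home-ties score < 2: 5 < 2 is false
  criminal record: yes → true
  biometrics captured: yes → true
  passport validity remaining = 74 months: 24 == 74 is false
  return ticket booked: yes → true
  stated purpose ∈ {study, tourism}: business is not in the set → false
  NOT prior overstay on record: yes → false
  prior overstay on record: yes → true
  interview score < 4: 4 < 4 is false
  intended stay ≥ 515 days: 660 ≥ 515 is true
  home-ties score ≤ 7: 5 ≤ 7 is true
  invitation letter provided: yes → true
  demonstrated funds ≤ 51539 USD: 208609 ≤ 51539 is false
  has a sponsor letter: no → false
  stated purpose = business: business == business is true
  NOT has a sponsor letter: no → true
Combine:
[1.1.1] false AND true = false
[1.1.2] true OR false = true
[1.1] false AND true = false
[1.2.1] true OR false = true
[1.2.2] false → true (antecedent false ⇒ implication holds) = true
[1.2] true → true = true
[1] false AND true = false
[2.1.1.1.1.3] true AND true = true
[2.1.1.1.1] false AND true AND true = false
[2.1.1.1.2.1.1] false OR false = false
[2.1.1.1.2.1] NOT false = true
[2.1.1.1.2.2] true AND true = true
[2.1.1.1.2] true AND true = true
[2.1.1.1] false AND true = false
[2.1.1] NOT false = true
[2.1] NOT true = false
[2] NOT false = true
[root] exactly-one(false, true) = true
Overall: true → granted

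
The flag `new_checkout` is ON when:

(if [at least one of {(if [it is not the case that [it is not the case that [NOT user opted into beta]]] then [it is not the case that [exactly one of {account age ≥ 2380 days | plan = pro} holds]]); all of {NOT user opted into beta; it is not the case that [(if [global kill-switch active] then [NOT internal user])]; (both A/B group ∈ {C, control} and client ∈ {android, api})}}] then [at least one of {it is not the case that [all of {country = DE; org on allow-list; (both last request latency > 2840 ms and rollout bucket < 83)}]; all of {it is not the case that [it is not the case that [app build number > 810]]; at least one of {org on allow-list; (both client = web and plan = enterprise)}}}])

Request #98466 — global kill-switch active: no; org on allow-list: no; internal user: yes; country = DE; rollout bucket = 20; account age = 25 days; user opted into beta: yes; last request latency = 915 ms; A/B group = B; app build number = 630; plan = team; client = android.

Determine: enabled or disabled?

Atomic conditions:
  NOT user opted into beta: yes → false
  account age ≥ 2380 days: 25 ≥ 2380 is false
  plan = pro: team == pro is false
  global kill-switch active: no → false
  NOT internal user: yes → false
  A/B group ∈ {C, control}: B is not in the set → false
  client ∈ {android, api}: android is in the set → true
  country = DE: DE == DE is true
  org on allow-list: no → false
  last request latency > 2840 ms: 915 > 2840 is false
  rollout bucket < 83: 20 < 83 is true
  app build number > 810: 630 > 810 is false
  client = web: android == web is false
  plan = enterprise: team == enterprise is false
Combine:
[1.1.1.1] NOT false = true
[1.1.1] NOT true = false
[1.1.2.1] exactly-one(false, false) = false
[1.1.2] NOT false = true
[1.1] false → true (antecedent false ⇒ implication holds) = true
[1.2.2.1] false → false (antecedent false ⇒ implication holds) = true
[1.2.2] NOT true = false
[1.2.3] false AND true = false
[1.2] false AND false AND false = false
[1] true OR false = true
[2.1.1.3] false AND true = false
[2.1.1] true AND false AND false = false
[2.1] NOT false = true
[2.2.1.1] NOT false = true
[2.2.1] NOT true = false
[2.2.2.2] false AND false = false
[2.2.2] false OR false = false
[2.2] false AND false = false
[2] true OR false = true
[root] true → true = true
Overall: true → enabled

Enabled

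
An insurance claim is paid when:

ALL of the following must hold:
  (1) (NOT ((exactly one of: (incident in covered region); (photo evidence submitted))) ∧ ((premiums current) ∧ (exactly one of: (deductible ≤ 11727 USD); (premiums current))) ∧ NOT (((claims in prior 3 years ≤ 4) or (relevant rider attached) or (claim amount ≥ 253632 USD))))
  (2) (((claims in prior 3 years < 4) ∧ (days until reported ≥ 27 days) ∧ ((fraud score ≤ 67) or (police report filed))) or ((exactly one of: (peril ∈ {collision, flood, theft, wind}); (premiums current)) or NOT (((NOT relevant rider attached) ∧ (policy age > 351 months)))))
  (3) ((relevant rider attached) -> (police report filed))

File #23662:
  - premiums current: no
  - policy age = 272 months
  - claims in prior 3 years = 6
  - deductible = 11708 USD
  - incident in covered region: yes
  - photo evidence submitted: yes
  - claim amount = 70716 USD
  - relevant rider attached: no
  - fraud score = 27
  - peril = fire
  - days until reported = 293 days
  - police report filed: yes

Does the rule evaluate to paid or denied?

Atomic conditions:
  incident in covered region: yes → true
  photo evidence submitted: yes → true
  premiums current: no → false
  deductible ≤ 11727 USD: 11708 ≤ 11727 is true
  claims in prior 3 years ≤ 4: 6 ≤ 4 is false
  relevant rider attached: no → false
  claim amount ≥ 253632 USD: 70716 ≥ 253632 is false
  claims in prior 3 years < 4: 6 < 4 is false
  days until reported ≥ 27 days: 293 ≥ 27 is true
  fraud score ≤ 67: 27 ≤ 67 is true
  police report filed: yes → true
  peril ∈ {collision, flood, theft, wind}: fire is not in the set → false
  NOT relevant rider attached: no → true
  policy age > 351 months: 272 > 351 is false
Combine:
[1.1.1] exactly-one(true, true) = false
[1.1] NOT false = true
[1.2.2] exactly-one(true, false) = true
[1.2] false AND true = false
[1.3.1] false OR false OR false = false
[1.3] NOT false = true
[1] true AND false AND true = false
[2.1.3] true OR true = true
[2.1] false AND true AND true = false
[2.2.1] exactly-one(false, false) = false
[2.2.2.1] true AND false = false
[2.2.2] NOT false = true
[2.2] false OR true = true
[2] false OR true = true
[3] false → true (antecedent false ⇒ implication holds) = true
[root] false AND true AND true = false
Overall: false → denied

Denied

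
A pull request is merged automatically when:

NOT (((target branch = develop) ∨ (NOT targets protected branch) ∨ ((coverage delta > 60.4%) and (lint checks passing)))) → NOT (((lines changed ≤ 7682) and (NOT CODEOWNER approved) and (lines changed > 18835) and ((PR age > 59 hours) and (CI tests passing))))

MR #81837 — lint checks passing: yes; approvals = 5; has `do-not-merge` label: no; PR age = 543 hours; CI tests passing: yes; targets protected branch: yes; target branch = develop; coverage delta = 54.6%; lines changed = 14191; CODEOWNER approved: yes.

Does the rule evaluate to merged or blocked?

Atomic conditions:
  target branch = develop: develop == develop is true
  NOT targets protected branch: yes → false
  coverage delta > 60.4%: 54.6 > 60.4 is false
  lint checks passing: yes → true
  lines changed ≤ 7682: 14191 ≤ 7682 is false
  NOT CODEOWNER approved: yes → false
  lines changed > 18835: 14191 > 18835 is false
  PR age > 59 hours: 543 > 59 is true
  CI tests passing: yes → true
Combine:
[1.1.3] false AND true = false
[1.1] true OR false OR false = true
[1] NOT true = false
[2.1.4] true AND true = true
[2.1] false AND false AND false AND true = false
[2] NOT false = true
[root] false → true (antecedent false ⇒ implication holds) = true
Overall: true → merged

Merged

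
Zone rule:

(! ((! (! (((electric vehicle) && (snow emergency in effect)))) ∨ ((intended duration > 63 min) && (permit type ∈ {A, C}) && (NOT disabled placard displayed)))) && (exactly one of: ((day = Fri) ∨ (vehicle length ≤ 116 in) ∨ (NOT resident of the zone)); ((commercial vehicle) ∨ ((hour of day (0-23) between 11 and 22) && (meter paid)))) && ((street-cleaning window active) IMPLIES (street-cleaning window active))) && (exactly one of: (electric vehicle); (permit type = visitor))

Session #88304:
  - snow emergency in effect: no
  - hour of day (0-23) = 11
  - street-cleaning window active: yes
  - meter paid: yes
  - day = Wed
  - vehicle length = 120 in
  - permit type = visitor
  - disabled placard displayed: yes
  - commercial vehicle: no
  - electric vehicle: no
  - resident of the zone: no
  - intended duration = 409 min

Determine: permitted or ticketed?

Atomic conditions:
  electric vehicle: no → false
  snow emergency in effect: no → false
  intended duration > 63 min: 409 > 63 is true
  permit type ∈ {A, C}: visitor is not in the set → false
  NOT disabled placard displayed: yes → false
  day = Fri: Wed == Fri is false
  vehicle length ≤ 116 in: 120 ≤ 116 is false
  NOT resident of the zone: no → true
  commercial vehicle: no → false
  hour of day (0-23) between 11 and 22: 11 in [11, 22] is true
  meter paid: yes → true
  street-cleaning window active: yes → true
  permit type = visitor: visitor == visitor is true
Combine:
[1.1.1.1.1.1] false AND false = false
[1.1.1.1.1] NOT false = true
[1.1.1.1] NOT true = false
[1.1.1.2] true AND false AND false = false
[1.1.1] false OR false = false
[1.1] NOT false = true
[1.2.1] false OR false OR true = true
[1.2.2.2] true AND true = true
[1.2.2] false OR true = true
[1.2] exactly-one(true, true) = false
[1.3] true → true = true
[1] true AND false AND true = false
[2] exactly-one(false, true) = true
[root] false AND true = false
Overall: false → ticketed

Ticketed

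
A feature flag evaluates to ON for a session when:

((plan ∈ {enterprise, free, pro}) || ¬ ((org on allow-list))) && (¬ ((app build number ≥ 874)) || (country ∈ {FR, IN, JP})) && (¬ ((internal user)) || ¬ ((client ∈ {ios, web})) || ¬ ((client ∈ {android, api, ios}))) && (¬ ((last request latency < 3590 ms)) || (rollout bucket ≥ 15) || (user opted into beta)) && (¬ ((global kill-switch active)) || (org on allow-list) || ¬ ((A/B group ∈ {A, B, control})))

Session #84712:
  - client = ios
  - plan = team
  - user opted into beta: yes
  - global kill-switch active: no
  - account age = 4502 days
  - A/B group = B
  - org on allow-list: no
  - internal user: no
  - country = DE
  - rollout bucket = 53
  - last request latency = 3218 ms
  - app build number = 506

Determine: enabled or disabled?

Atomic conditions:
  plan ∈ {enterprise, free, pro}: team is not in the set → false
  org on allow-list: no → false
  app build number ≥ 874: 506 ≥ 874 is false
  country ∈ {FR, IN, JP}: DE is not in the set → false
  internal user: no → false
  client ∈ {ios, web}: ios is in the set → true
  client ∈ {android, api, ios}: ios is in the set → true
  last request latency < 3590 ms: 3218 < 3590 is true
  rollout bucket ≥ 15: 53 ≥ 15 is true
  user opted into beta: yes → true
  global kill-switch active: no → false
  A/B group ∈ {A, B, control}: B is in the set → true
Combine:
[1.2] NOT false = true
[1] false OR true = true
[2.1] NOT false = true
[2] true OR false = true
[3.1] NOT false = true
[3.2] NOT true = false
[3.3] NOT true = false
[3] true OR false OR false = true
[4.1] NOT true = false
[4] false OR true OR true = true
[5.1] NOT false = true
[5.3] NOT true = false
[5] true OR false OR false = true
[root] true AND true AND true AND true AND true = true
Overall: true → enabled

Enabled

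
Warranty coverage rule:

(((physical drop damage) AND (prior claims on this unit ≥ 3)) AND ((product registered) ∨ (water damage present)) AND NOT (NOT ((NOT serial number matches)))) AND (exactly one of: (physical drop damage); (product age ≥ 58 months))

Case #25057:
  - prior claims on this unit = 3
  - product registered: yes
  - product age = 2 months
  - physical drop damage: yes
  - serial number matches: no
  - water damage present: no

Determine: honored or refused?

Atomic conditions:
  physical drop damage: yes → true
  prior claims on this unit ≥ 3: 3 ≥ 3 is true
  product registered: yes → true
  water damage present: no → false
  NOT serial number matches: no → true
  product age ≥ 58 months: 2 ≥ 58 is false
Combine:
[1.1] true AND true = true
[1.2] true OR false = true
[1.3.1] NOT true = false
[1.3] NOT false = true
[1] true AND true AND true = true
[2] exactly-one(true, false) = true
[root] true AND true = true
Overall: true → honored

Honored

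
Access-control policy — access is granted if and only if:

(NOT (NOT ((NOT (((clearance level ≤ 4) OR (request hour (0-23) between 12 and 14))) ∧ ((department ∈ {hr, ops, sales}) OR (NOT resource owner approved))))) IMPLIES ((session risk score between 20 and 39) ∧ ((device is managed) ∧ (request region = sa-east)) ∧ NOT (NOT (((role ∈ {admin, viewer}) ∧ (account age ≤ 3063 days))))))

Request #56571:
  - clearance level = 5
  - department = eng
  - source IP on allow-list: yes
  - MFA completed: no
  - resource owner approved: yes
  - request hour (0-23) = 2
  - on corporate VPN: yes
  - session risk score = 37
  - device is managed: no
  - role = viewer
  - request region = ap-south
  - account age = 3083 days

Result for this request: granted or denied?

Granted

Atomic conditions:
  clearance level ≤ 4: 5 ≤ 4 is false
  request hour (0-23) between 12 and 14: 2 in [12, 14] is false
  department ∈ {hr, ops, sales}: eng is not in the set → false
  NOT resource owner approved: yes → false
  session risk score between 20 and 39: 37 in [20, 39] is true
  device is managed: no → false
  request region = sa-east: ap-south == sa-east is false
  role ∈ {admin, viewer}: viewer is in the set → true
  account age ≤ 3063 days: 3083 ≤ 3063 is false
Combine:
[1.1.1.1.1] false OR false = false
[1.1.1.1] NOT false = true
[1.1.1.2] false OR false = false
[1.1.1] true AND false = false
[1.1] NOT false = true
[1] NOT true = false
[2.2] false AND false = false
[2.3.1.1] true AND false = false
[2.3.1] NOT false = true
[2.3] NOT true = false
[2] true AND false AND false = false
[root] false → false (antecedent false ⇒ implication holds) = true
Overall: true → granted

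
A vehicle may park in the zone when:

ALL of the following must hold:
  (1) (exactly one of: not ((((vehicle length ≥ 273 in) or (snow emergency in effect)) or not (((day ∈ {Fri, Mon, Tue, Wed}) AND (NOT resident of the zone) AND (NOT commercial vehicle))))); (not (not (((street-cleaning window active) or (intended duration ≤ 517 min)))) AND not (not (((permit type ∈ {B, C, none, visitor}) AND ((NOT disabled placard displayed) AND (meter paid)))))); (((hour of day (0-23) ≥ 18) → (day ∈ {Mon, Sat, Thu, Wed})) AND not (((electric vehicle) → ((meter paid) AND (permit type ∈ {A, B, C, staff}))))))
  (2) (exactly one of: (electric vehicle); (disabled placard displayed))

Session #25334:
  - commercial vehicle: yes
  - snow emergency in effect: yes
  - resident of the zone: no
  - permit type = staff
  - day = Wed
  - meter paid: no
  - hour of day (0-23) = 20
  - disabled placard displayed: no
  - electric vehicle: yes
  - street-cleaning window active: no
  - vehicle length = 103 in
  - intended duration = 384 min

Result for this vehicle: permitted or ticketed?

Atomic conditions:
  vehicle length ≥ 273 in: 103 ≥ 273 is false
  snow emergency in effect: yes → true
  day ∈ {Fri, Mon, Tue, Wed}: Wed is in the set → true
  NOT resident of the zone: no → true
  NOT commercial vehicle: yes → false
  street-cleaning window active: no → false
  intended duration ≤ 517 min: 384 ≤ 517 is true
  permit type ∈ {B, C, none, visitor}: staff is not in the set → false
  NOT disabled placard displayed: no → true
  meter paid: no → false
  hour of day (0-23) ≥ 18: 20 ≥ 18 is true
  day ∈ {Mon, Sat, Thu, Wed}: Wed is in the set → true
  electric vehicle: yes → true
  permit type ∈ {A, B, C, staff}: staff is in the set → true
  disabled placard displayed: no → false
Combine:
[1.1.1.1] false OR true = true
[1.1.1.2.1] true AND true AND false = false
[1.1.1.2] NOT false = true
[1.1.1] true OR true = true
[1.1] NOT true = false
[1.2.1.1.1] false OR true = true
[1.2.1.1] NOT true = false
[1.2.1] NOT false = true
[1.2.2.1.1.2] true AND false = false
[1.2.2.1.1] false AND false = false
[1.2.2.1] NOT false = true
[1.2.2] NOT true = false
[1.2] true AND false = false
[1.3.1] true → true = true
[1.3.2.1.2] false AND true = false
[1.3.2.1] true → false = false
[1.3.2] NOT false = true
[1.3] true AND true = true
[1] exactly-one(false, false, true) = true
[2] exactly-one(true, false) = true
[root] true AND true = true
Overall: true → permitted

Permitted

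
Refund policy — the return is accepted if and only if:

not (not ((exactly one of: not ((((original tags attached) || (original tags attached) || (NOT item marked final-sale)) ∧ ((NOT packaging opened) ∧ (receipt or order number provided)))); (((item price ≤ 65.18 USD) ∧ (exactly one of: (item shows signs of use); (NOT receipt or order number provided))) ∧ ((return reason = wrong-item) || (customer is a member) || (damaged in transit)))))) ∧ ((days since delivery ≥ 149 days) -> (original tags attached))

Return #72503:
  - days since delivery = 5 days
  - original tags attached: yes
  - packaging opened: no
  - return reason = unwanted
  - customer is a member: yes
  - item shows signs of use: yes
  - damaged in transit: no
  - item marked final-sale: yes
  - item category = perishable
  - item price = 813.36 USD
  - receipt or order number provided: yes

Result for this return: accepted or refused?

Refused

Atomic conditions:
  original tags attached: yes → true
  NOT item marked final-sale: yes → false
  NOT packaging opened: no → true
  receipt or order number provided: yes → true
  item price ≤ 65.18 USD: 813.36 ≤ 65.18 is false
  item shows signs of use: yes → true
  NOT receipt or order number provided: yes → false
  return reason = wrong-item: unwanted == wrong-item is false
  customer is a member: yes → true
  damaged in transit: no → false
  days since delivery ≥ 149 days: 5 ≥ 149 is false
Combine:
[1.1.1.1.1.1] true OR true OR false = true
[1.1.1.1.1.2] true AND true = true
[1.1.1.1.1] true AND true = true
[1.1.1.1] NOT true = false
[1.1.1.2.1.2] exactly-one(true, false) = true
[1.1.1.2.1] false AND true = false
[1.1.1.2.2] false OR true OR false = true
[1.1.1.2] false AND true = false
[1.1.1] exactly-one(false, false) = false
[1.1] NOT false = true
[1] NOT true = false
[2] false → true (antecedent false ⇒ implication holds) = true
[root] false AND true = false
Overall: false → refused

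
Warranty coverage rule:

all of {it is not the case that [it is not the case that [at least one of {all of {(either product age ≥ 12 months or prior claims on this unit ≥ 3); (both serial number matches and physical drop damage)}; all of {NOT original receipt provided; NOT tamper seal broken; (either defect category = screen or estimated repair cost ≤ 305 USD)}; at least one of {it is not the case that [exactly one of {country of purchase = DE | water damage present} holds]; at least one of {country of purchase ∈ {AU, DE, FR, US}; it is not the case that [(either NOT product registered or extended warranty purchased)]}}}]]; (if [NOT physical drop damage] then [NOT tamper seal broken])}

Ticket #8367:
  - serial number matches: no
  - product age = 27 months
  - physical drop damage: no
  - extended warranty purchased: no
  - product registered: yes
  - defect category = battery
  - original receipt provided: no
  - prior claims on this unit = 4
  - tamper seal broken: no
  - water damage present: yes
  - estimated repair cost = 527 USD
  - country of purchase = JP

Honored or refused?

Atomic conditions:
  product age ≥ 12 months: 27 ≥ 12 is true
  prior claims on this unit ≥ 3: 4 ≥ 3 is true
  serial number matches: no → false
  physical drop damage: no → false
  NOT original receipt provided: no → true
  NOT tamper seal broken: no → true
  defect category = screen: battery == screen is false
  estimated repair cost ≤ 305 USD: 527 ≤ 305 is false
  country of purchase = DE: JP == DE is false
  water damage present: yes → true
  country of purchase ∈ {AU, DE, FR, US}: JP is not in the set → false
  NOT product registered: yes → false
  extended warranty purchased: no → false
  NOT physical drop damage: no → true
Combine:
[1.1.1.1.1] true OR true = true
[1.1.1.1.2] false AND false = false
[1.1.1.1] true AND false = false
[1.1.1.2.3] false OR false = false
[1.1.1.2] true AND true AND false = false
[1.1.1.3.1.1] exactly-one(false, true) = true
[1.1.1.3.1] NOT true = false
[1.1.1.3.2.2.1] false OR false = false
[1.1.1.3.2.2] NOT false = true
[1.1.1.3.2] false OR true = true
[1.1.1.3] false OR true = true
[1.1.1] false OR false OR true = true
[1.1] NOT true = false
[1] NOT false = true
[2] true → true = true
[root] true AND true = true
Overall: true → honored

Honored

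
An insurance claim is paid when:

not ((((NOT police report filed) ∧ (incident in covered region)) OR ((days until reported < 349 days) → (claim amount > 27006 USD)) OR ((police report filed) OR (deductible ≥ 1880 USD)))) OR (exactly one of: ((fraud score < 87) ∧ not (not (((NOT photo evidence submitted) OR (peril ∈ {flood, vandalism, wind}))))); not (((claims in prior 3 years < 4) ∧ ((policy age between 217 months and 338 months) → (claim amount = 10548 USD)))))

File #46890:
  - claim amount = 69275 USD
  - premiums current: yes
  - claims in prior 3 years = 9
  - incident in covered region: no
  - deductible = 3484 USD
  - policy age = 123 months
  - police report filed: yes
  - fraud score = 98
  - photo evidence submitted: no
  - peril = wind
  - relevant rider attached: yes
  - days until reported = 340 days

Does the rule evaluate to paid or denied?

Atomic conditions:
  NOT police report filed: yes → false
  incident in covered region: no → false
  days until reported < 349 days: 340 < 349 is true
  claim amount > 27006 USD: 69275 > 27006 is true
  police report filed: yes → true
  deductible ≥ 1880 USD: 3484 ≥ 1880 is true
  fraud score < 87: 98 < 87 is false
  NOT photo evidence submitted: no → true
  peril ∈ {flood, vandalism, wind}: wind is in the set → true
  claims in prior 3 years < 4: 9 < 4 is false
  policy age between 217 months and 338 months: 123 in [217, 338] is false
  claim amount = 10548 USD: 69275 == 10548 is false
Combine:
[1.1.1] false AND false = false
[1.1.2] true → true = true
[1.1.3] true OR true = true
[1.1] false OR true OR true = true
[1] NOT true = false
[2.1.2.1.1] true OR true = true
[2.1.2.1] NOT true = false
[2.1.2] NOT false = true
[2.1] false AND true = false
[2.2.1.2] false → false (antecedent false ⇒ implication holds) = true
[2.2.1] false AND true = false
[2.2] NOT false = true
[2] exactly-one(false, true) = true
[root] false OR true = true
Overall: true → paid

Paid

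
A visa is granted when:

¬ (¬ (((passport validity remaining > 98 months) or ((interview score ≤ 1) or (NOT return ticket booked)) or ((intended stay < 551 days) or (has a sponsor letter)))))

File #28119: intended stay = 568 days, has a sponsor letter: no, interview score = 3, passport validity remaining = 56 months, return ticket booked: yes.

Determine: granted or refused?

Refused

Atomic conditions:
  passport validity remaining > 98 months: 56 > 98 is false
  interview score ≤ 1: 3 ≤ 1 is false
  NOT return ticket booked: yes → false
  intended stay < 551 days: 568 < 551 is false
  has a sponsor letter: no → false
Combine:
[1.1.2] false OR false = false
[1.1.3] false OR false = false
[1.1] false OR false OR false = false
[1] NOT false = true
[root] NOT true = false
Overall: false → refused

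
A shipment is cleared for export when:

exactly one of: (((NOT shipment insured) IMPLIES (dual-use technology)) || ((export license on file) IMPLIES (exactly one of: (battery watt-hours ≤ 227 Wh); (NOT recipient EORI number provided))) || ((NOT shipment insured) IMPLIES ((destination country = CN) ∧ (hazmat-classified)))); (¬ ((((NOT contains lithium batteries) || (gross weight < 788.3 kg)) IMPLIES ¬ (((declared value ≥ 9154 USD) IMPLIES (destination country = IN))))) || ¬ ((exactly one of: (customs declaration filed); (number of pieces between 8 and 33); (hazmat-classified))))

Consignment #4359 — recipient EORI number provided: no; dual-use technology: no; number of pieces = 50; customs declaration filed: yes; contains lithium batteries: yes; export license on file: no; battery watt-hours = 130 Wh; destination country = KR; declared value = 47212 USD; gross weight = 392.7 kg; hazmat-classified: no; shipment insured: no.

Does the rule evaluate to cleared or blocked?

Cleared

Atomic conditions:
  NOT shipment insured: no → true
  dual-use technology: no → false
  export license on file: no → false
  battery watt-hours ≤ 227 Wh: 130 ≤ 227 is true
  NOT recipient EORI number provided: no → true
  destination country = CN: KR == CN is false
  hazmat-classified: no → false
  NOT contains lithium batteries: yes → false
  gross weight < 788.3 kg: 392.7 < 788.3 is true
  declared value ≥ 9154 USD: 47212 ≥ 9154 is true
  destination country = IN: KR == IN is false
  customs declaration filed: yes → true
  number of pieces between 8 and 33: 50 in [8, 33] is false
Combine:
[1.1] true → false = false
[1.2.2] exactly-one(true, true) = false
[1.2] false → false (antecedent false ⇒ implication holds) = true
[1.3.2] false AND false = false
[1.3] true → false = false
[1] false OR true OR false = true
[2.1.1.1] false OR true = true
[2.1.1.2.1] true → false = false
[2.1.1.2] NOT false = true
[2.1.1] true → true = true
[2.1] NOT true = false
[2.2.1] exactly-one(true, false, false) = true
[2.2] NOT true = false
[2] false OR false = false
[root] exactly-one(true, false) = true
Overall: true → cleared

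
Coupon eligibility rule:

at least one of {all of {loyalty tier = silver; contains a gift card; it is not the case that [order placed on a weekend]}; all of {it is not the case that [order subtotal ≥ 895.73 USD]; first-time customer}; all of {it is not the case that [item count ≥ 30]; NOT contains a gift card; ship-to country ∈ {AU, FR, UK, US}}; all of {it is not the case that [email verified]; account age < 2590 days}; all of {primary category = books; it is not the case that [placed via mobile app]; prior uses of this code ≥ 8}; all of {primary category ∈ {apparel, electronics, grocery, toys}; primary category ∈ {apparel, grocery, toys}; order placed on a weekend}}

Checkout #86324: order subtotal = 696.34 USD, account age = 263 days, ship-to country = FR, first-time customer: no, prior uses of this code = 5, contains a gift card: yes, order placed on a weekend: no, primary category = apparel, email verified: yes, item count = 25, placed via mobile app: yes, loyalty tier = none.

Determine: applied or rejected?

Atomic conditions:
  loyalty tier = silver: none == silver is false
  contains a gift card: yes → true
  order placed on a weekend: no → false
  order subtotal ≥ 895.73 USD: 696.34 ≥ 895.73 is false
  first-time customer: no → false
  item count ≥ 30: 25 ≥ 30 is false
  NOT contains a gift card: yes → false
  ship-to country ∈ {AU, FR, UK, US}: FR is in the set → true
  email verified: yes → true
  account age < 2590 days: 263 < 2590 is true
  primary category = books: apparel == books is false
  placed via mobile app: yes → true
  prior uses of this code ≥ 8: 5 ≥ 8 is false
  primary category ∈ {apparel, electronics, grocery, toys}: apparel is in the set → true
  primary category ∈ {apparel, grocery, toys}: apparel is in the set → true
Combine:
[1.3] NOT false = true
[1] false AND true AND true = false
[2.1] NOT false = true
[2] true AND false = false
[3.1] NOT false = true
[3] true AND false AND true = false
[4.1] NOT true = false
[4] false AND true = false
[5.2] NOT true = false
[5] false AND false AND false = false
[6] true AND true AND false = false
[root] false OR false OR false OR false OR false OR false = false
Overall: false → rejected

Rejected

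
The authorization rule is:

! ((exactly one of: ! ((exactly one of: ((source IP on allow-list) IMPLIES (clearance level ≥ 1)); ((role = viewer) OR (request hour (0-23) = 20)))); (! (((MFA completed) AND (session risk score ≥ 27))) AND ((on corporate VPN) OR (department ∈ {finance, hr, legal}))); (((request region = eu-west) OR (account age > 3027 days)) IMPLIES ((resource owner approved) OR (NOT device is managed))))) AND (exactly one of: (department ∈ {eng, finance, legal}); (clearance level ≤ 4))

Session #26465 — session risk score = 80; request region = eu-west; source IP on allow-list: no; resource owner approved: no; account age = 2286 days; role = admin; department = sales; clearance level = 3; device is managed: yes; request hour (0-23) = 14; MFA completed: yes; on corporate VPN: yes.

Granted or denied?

Atomic conditions:
  source IP on allow-list: no → false
  clearance level ≥ 1: 3 ≥ 1 is true
  role = viewer: admin == viewer is false
  request hour (0-23) = 20: 14 == 20 is false
  MFA completed: yes → true
  session risk score ≥ 27: 80 ≥ 27 is true
  on corporate VPN: yes → true
  department ∈ {finance, hr, legal}: sales is not in the set → false
  request region = eu-west: eu-west == eu-west is true
  account age > 3027 days: 2286 > 3027 is false
  resource owner approved: no → false
  NOT device is managed: yes → false
  department ∈ {eng, finance, legal}: sales is not in the set → false
  clearance level ≤ 4: 3 ≤ 4 is true
Combine:
[1.1.1.1.1] false → true (antecedent false ⇒ implication holds) = true
[1.1.1.1.2] false OR false = false
[1.1.1.1] exactly-one(true, false) = true
[1.1.1] NOT true = false
[1.1.2.1.1] true AND true = true
[1.1.2.1] NOT true = false
[1.1.2.2] true OR false = true
[1.1.2] false AND true = false
[1.1.3.1] true OR false = true
[1.1.3.2] false OR false = false
[1.1.3] true → false = false
[1.1] exactly-one(false, false, false) = false
[1] NOT false = true
[2] exactly-one(false, true) = true
[root] true AND true = true
Overall: true → granted

Granted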